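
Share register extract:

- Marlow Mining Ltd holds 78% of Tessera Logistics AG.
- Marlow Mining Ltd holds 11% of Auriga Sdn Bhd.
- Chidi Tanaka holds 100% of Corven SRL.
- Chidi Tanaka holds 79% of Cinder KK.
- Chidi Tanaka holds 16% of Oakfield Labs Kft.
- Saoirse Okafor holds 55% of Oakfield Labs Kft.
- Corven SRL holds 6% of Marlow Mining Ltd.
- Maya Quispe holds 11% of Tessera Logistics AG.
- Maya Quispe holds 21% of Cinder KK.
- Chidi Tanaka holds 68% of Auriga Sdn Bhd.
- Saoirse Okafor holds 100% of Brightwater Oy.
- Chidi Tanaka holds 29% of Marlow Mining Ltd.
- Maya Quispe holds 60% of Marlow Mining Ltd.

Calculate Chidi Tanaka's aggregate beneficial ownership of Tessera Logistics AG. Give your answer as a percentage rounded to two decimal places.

27.30%

Chidi reaches Tessera along 2 paths.
Via Marlow: 29% × 78% = 22.62%.
Via Corven → Marlow: 100% × 6% × 78% = 4.68%.
Total: 22.62% + 4.68% = 27.3%.
Rounded: 27.30%.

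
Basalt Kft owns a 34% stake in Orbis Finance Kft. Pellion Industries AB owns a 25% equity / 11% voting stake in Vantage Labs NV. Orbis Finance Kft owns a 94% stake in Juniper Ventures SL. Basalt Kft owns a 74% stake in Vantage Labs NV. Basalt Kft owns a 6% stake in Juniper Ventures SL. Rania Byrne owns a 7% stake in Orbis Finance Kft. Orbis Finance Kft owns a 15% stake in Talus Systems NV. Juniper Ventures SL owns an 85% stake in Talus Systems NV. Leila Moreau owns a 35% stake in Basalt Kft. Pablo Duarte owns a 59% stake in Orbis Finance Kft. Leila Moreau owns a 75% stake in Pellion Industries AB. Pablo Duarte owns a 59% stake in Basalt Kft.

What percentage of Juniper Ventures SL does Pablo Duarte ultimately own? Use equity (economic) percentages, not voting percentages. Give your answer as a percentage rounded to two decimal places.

77.86%

Pablo reaches Juniper along 3 paths.
Via Basalt → Orbis: 59% × 34% × 94% = 18.8564%.
Via Orbis: 59% × 94% = 55.46%.
Via Basalt: 59% × 6% = 3.54%.
Total: 18.8564% + 55.46% + 3.54% = 77.8564%.
Rounded: 77.86%.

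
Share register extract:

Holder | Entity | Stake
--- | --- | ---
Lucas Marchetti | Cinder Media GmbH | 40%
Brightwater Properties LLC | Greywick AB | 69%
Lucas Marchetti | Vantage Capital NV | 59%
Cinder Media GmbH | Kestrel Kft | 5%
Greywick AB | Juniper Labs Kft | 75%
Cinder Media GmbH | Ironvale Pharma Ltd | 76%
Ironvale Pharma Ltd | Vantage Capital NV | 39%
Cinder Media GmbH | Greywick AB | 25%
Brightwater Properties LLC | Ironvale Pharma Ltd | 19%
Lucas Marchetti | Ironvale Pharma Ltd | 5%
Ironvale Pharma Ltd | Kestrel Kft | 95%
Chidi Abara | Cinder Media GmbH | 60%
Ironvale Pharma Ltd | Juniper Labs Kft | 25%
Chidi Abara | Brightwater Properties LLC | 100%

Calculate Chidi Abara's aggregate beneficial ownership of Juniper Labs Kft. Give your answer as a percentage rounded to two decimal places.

Chidi reaches Juniper along 4 paths.
Via Cinder → Greywick: 60% × 25% × 75% = 11.25%.
Via Brightwater → Greywick: 100% × 69% × 75% = 51.75%.
Via Cinder → Ironvale: 60% × 76% × 25% = 11.4%.
Via Brightwater → Ironvale: 100% × 19% × 25% = 4.75%.
Total: 11.25% + 51.75% + 11.4% + 4.75% = 79.15%.

79.15%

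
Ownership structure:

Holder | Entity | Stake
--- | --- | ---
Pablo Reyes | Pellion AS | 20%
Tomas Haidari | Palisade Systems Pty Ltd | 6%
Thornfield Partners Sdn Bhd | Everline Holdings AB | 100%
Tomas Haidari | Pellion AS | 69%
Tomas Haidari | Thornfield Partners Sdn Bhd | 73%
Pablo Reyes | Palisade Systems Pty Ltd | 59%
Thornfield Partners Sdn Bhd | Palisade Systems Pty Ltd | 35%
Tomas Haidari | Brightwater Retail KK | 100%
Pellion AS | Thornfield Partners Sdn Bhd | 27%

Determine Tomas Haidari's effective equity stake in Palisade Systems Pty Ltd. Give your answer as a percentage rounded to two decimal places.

Tomas reaches Palisade along 3 paths.
Via Thornfield: 73% × 35% = 25.55%.
Via Pellion → Thornfield: 69% × 27% × 35% = 6.5205%.
Direct stake: 6% = 6%.
Total: 25.55% + 6.5205% + 6% = 38.0705%.
Rounded: 38.07%.

38.07%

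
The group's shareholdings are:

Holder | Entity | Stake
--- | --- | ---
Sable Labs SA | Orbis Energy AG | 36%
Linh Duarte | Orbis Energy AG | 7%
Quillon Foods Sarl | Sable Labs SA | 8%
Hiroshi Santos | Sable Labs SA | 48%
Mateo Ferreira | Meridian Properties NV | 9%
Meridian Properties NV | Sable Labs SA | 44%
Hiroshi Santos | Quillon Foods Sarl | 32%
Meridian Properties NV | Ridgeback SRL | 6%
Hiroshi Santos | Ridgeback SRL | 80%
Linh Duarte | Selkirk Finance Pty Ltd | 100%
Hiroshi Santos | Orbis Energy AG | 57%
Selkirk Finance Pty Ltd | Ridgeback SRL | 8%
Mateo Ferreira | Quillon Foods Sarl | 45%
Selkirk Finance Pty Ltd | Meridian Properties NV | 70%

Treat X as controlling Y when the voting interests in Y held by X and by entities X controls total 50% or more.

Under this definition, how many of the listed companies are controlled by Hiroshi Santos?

Hiroshi holds 57% of Orbis, so Hiroshi controls Orbis.
Hiroshi holds 80% of Ridgeback, so Hiroshi controls Ridgeback.
No other company's threshold is met.
Hiroshi controls 2 companies.

2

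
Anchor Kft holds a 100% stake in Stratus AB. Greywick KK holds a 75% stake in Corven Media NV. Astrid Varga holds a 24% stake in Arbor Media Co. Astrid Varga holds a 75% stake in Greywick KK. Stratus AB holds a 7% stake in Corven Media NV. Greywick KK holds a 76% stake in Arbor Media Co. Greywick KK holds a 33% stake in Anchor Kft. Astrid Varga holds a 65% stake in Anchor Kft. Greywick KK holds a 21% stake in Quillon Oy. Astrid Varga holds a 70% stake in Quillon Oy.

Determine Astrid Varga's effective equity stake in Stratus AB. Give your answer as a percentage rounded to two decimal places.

89.75%

Astrid reaches Stratus along 2 paths.
Via Greywick → Anchor: 75% × 33% × 100% = 24.75%.
Via Anchor: 65% × 100% = 65%.
Total: 24.75% + 65% = 89.75%.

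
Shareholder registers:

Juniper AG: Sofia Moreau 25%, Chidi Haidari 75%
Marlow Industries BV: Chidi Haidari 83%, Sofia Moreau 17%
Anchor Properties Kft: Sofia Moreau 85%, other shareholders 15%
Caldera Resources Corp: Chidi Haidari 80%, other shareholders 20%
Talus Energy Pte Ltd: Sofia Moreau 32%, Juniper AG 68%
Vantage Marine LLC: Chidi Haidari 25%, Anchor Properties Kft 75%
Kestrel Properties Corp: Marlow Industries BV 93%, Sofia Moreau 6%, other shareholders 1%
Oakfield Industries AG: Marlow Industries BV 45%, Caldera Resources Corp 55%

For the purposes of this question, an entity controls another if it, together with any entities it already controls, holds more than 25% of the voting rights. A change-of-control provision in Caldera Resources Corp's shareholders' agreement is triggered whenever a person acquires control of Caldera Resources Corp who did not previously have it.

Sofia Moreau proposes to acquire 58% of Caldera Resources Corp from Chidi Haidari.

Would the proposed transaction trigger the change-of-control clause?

The purchase adds only to Sofia's holdings (Chidi's stake shrinks), so Sofia is the only person who could newly come to control Caldera.
Sofia holds 85% of Anchor, so Sofia controls Anchor.
Sofia holds 32% of Talus, so Sofia controls Talus.
Anchor holds 75% of Vantage, so Sofia controls Vantage.
Neither Sofia nor any entity Sofia controls holds any voting interest in Caldera.
So before the transaction, Sofia does not control Caldera.
After the purchase, Sofia holds 58% of Caldera directly, and Chidi's stake falls to 22%.
Sofia holds 58% of Caldera, so Sofia controls Caldera.
Sofia did not control Caldera before and does after, so the clause is triggered.

Yes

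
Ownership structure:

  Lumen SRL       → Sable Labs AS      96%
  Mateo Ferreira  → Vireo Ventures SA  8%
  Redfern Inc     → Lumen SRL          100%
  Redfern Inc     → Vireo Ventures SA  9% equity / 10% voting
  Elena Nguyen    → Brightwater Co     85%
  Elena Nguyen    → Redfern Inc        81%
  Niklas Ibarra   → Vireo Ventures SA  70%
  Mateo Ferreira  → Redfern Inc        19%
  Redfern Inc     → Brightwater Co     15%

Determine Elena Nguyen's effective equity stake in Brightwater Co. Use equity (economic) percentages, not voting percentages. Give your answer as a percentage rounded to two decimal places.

Elena reaches Brightwater along 2 paths.
Direct stake: 85% = 85%.
Via Redfern: 81% × 15% = 12.15%.
Total: 85% + 12.15% = 97.15%.

97.15%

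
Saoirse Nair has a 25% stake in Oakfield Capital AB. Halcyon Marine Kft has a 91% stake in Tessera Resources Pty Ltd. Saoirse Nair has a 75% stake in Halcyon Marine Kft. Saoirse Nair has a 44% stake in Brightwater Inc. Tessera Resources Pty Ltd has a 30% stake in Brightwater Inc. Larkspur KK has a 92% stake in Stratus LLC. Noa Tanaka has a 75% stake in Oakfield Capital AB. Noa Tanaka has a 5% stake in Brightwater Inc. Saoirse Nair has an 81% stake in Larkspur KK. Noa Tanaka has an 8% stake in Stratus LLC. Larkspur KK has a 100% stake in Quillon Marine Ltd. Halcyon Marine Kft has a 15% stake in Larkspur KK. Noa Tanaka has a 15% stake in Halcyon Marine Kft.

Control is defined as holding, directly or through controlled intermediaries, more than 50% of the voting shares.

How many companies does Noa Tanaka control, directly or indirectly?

Noa holds 75% of Oakfield, so Noa controls Oakfield.
No other company's threshold is met.
Noa controls 1 company.

1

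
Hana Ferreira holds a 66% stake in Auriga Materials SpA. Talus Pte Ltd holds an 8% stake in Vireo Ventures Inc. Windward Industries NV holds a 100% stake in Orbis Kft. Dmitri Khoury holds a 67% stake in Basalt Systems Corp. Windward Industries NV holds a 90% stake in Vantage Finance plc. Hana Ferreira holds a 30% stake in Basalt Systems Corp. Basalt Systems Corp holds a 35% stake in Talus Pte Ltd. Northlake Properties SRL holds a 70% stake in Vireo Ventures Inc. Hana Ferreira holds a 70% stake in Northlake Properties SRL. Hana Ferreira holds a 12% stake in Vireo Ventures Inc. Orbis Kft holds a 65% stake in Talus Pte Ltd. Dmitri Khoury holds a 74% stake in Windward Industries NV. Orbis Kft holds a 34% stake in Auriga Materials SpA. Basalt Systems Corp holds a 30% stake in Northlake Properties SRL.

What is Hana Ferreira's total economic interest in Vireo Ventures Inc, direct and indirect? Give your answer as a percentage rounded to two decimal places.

Hana reaches Vireo along 4 paths.
Direct stake: 12% = 12%.
Via Basalt → Northlake: 30% × 30% × 70% = 6.3%.
Via Northlake: 70% × 70% = 49%.
Via Basalt → Talus: 30% × 35% × 8% = 0.84%.
Total: 12% + 6.3% + 49% + 0.84% = 68.14%.

68.14%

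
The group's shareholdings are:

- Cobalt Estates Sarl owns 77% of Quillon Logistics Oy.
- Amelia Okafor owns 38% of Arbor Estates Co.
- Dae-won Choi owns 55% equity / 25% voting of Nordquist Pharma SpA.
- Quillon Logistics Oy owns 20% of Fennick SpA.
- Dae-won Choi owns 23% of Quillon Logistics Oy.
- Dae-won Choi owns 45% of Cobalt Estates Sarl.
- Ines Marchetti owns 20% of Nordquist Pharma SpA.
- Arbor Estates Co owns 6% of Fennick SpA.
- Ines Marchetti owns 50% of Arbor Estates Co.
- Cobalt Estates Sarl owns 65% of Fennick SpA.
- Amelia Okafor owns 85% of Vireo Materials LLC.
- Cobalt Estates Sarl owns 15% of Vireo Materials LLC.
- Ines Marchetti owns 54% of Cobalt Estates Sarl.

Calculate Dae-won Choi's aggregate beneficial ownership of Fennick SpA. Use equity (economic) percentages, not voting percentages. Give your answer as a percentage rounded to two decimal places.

40.78%

Dae-won reaches Fennick along 3 paths.
Via Cobalt: 45% × 65% = 29.25%.
Via Quillon: 23% × 20% = 4.6%.
Via Cobalt → Quillon: 45% × 77% × 20% = 6.93%.
Total: 29.25% + 4.6% + 6.93% = 40.78%.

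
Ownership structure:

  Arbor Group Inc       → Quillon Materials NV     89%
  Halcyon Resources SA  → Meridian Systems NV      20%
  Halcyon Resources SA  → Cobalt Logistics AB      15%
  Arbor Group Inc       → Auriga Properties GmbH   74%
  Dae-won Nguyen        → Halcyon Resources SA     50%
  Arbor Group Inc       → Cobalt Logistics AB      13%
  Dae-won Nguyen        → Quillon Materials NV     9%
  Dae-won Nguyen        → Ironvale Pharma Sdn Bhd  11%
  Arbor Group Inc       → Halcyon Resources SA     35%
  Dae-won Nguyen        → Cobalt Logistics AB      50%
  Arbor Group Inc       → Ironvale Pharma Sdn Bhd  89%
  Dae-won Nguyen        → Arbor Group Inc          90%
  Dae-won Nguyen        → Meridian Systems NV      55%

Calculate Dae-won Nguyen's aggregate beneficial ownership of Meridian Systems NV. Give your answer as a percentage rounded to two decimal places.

71.30%

Dae-won reaches Meridian along 3 paths.
Via Arbor → Halcyon: 90% × 35% × 20% = 6.3%.
Via Halcyon: 50% × 20% = 10%.
Direct stake: 55% = 55%.
Total: 6.3% + 10% + 55% = 71.3%.
Rounded: 71.30%.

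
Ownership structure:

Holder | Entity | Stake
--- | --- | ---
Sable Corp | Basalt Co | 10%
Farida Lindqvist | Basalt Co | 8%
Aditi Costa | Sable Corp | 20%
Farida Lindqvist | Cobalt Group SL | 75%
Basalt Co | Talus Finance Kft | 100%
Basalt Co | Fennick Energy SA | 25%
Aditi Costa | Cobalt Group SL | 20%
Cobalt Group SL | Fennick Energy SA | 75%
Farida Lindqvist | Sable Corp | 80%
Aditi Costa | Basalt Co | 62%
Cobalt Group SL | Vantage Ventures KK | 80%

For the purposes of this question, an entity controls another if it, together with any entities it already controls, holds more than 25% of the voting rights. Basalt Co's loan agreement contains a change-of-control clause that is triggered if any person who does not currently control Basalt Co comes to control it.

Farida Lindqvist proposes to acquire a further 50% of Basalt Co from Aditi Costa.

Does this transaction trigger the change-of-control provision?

The purchase adds only to Farida's holdings (Aditi's stake shrinks), so Farida is the only person who could newly come to control Basalt.
Farida holds 75% of Cobalt, so Farida controls Cobalt.
Farida holds 80% of Sable, so Farida controls Sable.
Cobalt holds 75% of Fennick, so Farida controls Fennick.
Cobalt holds 80% of Vantage, so Farida controls Vantage.
In Basalt, Farida's side holds only 8% + 10% = 18%, not > 25%.
So before the transaction, Farida does not control Basalt.
After the purchase, Farida's direct stake in Basalt rises to 8% + 50% = 58%, and Aditi's stake falls to 12%.
Farida and Sable together hold 58% + 10% = 68% of Basalt, so Farida controls Basalt.
Farida did not control Basalt before and does after, so the clause is triggered.

Yes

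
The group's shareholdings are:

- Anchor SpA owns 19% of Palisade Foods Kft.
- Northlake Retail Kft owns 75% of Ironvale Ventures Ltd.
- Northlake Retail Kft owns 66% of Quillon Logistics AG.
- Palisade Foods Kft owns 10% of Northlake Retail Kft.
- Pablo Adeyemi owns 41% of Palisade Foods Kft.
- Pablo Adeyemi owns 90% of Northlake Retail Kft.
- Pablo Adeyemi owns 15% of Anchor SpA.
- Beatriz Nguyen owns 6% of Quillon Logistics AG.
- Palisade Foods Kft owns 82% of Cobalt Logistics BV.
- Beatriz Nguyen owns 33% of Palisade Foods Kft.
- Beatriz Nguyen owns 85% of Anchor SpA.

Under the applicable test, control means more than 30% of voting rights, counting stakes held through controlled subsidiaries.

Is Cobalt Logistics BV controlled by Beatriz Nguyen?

Beatriz holds 85% of Anchor, so Beatriz controls Anchor.
Beatriz and Anchor together hold 33% + 19% = 52% of Palisade, so Beatriz controls Palisade.
Palisade holds 82% of Cobalt, so Beatriz controls Cobalt.

Yes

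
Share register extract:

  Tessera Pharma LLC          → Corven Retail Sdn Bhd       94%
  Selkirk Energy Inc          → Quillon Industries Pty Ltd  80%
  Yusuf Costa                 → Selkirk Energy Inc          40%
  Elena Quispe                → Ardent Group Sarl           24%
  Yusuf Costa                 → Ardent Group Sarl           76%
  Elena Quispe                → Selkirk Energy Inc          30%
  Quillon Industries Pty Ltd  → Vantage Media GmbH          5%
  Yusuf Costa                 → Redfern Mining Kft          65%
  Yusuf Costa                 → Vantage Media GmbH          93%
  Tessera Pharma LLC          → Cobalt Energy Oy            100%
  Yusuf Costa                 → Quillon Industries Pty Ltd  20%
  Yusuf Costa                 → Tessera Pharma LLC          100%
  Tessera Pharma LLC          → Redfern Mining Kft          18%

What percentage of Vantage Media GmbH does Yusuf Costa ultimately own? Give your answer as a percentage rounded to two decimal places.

95.60%

Yusuf reaches Vantage along 3 paths.
Direct stake: 93% = 93%.
Via Quillon: 20% × 5% = 1%.
Via Selkirk → Quillon: 40% × 80% × 5% = 1.6%.
Total: 93% + 1% + 1.6% = 95.6%.
Rounded: 95.60%.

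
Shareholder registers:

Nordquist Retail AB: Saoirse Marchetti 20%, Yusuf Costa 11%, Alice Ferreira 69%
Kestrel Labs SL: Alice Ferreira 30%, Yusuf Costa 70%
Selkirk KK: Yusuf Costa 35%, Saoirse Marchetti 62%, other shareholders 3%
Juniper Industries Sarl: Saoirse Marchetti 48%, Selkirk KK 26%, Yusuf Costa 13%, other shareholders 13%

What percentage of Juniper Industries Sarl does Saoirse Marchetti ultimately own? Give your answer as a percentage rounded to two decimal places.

64.12%

Saoirse reaches Juniper along 2 paths.
Direct stake: 48% = 48%.
Via Selkirk: 62% × 26% = 16.12%.
Total: 48% + 16.12% = 64.12%.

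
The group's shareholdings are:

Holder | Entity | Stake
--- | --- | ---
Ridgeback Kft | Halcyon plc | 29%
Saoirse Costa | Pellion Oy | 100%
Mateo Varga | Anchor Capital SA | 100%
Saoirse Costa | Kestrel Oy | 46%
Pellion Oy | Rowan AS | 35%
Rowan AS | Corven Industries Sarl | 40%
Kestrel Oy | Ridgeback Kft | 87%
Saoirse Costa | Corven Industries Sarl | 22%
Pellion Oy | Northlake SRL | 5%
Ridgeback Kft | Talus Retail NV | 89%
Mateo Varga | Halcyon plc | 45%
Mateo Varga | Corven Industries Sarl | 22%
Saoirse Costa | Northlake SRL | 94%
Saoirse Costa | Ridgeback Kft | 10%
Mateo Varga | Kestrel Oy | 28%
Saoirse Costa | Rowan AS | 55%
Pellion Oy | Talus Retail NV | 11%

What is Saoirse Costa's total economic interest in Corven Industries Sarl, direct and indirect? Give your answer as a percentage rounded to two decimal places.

58.00%

Saoirse reaches Corven along 3 paths.
Direct stake: 22% = 22%.
Via Pellion → Rowan: 100% × 35% × 40% = 14%.
Via Rowan: 55% × 40% = 22%.
Total: 22% + 14% + 22% = 58%.
Rounded: 58.00%.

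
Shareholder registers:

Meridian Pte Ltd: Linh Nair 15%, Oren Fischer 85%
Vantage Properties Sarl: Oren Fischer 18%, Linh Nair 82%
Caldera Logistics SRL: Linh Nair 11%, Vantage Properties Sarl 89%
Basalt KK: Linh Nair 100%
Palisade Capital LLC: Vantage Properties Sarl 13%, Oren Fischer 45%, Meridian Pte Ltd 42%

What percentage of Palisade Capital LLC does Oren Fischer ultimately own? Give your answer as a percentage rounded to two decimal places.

Oren reaches Palisade along 3 paths.
Via Vantage: 18% × 13% = 2.34%.
Direct stake: 45% = 45%.
Via Meridian: 85% × 42% = 35.7%.
Total: 2.34% + 45% + 35.7% = 83.04%.

83.04%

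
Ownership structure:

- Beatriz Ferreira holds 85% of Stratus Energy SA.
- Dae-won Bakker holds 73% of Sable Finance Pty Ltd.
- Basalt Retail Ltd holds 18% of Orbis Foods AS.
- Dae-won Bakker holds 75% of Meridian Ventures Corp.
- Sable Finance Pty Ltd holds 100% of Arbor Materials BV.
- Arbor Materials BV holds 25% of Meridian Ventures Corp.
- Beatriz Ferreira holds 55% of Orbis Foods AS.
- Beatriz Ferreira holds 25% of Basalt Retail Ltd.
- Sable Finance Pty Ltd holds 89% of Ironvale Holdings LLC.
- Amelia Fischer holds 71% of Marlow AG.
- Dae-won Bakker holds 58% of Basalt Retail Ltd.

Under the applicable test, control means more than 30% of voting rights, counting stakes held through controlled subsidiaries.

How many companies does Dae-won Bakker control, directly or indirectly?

5

Dae-won holds 73% of Sable, so Dae-won controls Sable.
Dae-won holds 58% of Basalt, so Dae-won controls Basalt.
Sable holds 100% of Arbor, so Dae-won controls Arbor.
Dae-won and Arbor together hold 75% + 25% = 100% of Meridian, so Dae-won controls Meridian.
Sable holds 89% of Ironvale, so Dae-won controls Ironvale.
No other company's threshold is met.
Dae-won controls 5 companies.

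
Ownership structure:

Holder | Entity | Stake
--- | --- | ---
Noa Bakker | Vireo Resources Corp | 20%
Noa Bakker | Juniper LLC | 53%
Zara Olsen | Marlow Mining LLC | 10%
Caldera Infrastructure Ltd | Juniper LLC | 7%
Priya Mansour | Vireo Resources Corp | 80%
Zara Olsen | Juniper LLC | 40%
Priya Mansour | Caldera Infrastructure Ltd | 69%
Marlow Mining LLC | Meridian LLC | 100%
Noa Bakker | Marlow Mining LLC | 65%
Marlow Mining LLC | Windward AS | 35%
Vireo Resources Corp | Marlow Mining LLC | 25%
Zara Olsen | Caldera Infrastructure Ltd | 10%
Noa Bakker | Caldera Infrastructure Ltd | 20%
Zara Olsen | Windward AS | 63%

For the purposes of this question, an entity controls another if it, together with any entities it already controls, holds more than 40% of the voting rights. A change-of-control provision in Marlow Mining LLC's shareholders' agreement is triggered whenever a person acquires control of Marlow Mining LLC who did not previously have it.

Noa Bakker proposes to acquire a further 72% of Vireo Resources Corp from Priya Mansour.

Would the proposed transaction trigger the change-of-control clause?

The purchase adds only to Noa's holdings (Priya's stake shrinks), so Noa is the only person who could newly come to control Marlow.
Noa holds 65% of Marlow, so Noa controls Marlow.
So Noa already controls Marlow before the transaction.
After the purchase, Noa's direct stake in Vireo rises to 20% + 72% = 92%, and Priya's stake falls to 8%.
Noa controlled Marlow already, so this is not a new person acquiring control; every other person's position is unchanged or reduced.
No new person acquires control, so the clause is not triggered.

No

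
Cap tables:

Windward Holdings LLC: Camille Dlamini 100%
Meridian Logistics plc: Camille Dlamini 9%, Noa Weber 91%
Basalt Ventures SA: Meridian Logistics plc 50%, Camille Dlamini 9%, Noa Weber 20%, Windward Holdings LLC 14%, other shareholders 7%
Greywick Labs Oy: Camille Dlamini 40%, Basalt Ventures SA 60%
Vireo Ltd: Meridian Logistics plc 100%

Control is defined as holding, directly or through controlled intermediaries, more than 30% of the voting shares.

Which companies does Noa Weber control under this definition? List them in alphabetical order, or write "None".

Basalt Ventures SA, Greywick Labs Oy, Meridian Logistics plc, Vireo Ltd

Noa holds 91% of Meridian, so Noa controls Meridian.
Meridian and Noa together hold 50% + 20% = 70% of Basalt, so Noa controls Basalt.
Basalt holds 60% of Greywick, so Noa controls Greywick.
Meridian holds 100% of Vireo, so Noa controls Vireo.
No other company's threshold is met.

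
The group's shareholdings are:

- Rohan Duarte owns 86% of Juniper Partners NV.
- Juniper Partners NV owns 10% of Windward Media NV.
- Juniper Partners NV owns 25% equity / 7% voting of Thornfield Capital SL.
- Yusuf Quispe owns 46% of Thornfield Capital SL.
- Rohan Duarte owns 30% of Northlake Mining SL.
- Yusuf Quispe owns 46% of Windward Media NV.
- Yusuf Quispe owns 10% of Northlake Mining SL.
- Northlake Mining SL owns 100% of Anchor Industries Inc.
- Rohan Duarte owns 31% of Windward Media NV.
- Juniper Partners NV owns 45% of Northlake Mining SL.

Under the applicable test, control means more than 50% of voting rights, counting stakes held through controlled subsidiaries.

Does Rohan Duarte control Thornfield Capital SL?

No

Rohan holds 86% of Juniper, so Rohan controls Juniper.
Juniper and Rohan together hold 45% + 30% = 75% of Northlake, so Rohan controls Northlake.
Northlake holds 100% of Anchor, so Rohan controls Anchor.
In Thornfield, Rohan's side holds only 7%, not > 50%.
So Rohan does not control Thornfield.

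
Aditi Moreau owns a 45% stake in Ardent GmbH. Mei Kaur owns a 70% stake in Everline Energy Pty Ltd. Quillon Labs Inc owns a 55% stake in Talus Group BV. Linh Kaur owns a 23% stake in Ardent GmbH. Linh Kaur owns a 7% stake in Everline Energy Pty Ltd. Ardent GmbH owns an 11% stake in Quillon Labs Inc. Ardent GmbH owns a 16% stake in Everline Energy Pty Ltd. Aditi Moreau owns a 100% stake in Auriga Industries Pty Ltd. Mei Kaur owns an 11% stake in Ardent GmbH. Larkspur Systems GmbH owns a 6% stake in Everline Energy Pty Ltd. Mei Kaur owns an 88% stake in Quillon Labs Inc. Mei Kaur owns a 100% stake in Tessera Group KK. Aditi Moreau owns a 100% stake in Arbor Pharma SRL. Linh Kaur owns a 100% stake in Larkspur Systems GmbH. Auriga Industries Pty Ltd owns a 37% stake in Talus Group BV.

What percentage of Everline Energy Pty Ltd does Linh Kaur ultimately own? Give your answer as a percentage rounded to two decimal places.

16.68%

Linh reaches Everline along 3 paths.
Via Larkspur: 100% × 6% = 6%.
Via Ardent: 23% × 16% = 3.68%.
Direct stake: 7% = 7%.
Total: 6% + 3.68% + 7% = 16.68%.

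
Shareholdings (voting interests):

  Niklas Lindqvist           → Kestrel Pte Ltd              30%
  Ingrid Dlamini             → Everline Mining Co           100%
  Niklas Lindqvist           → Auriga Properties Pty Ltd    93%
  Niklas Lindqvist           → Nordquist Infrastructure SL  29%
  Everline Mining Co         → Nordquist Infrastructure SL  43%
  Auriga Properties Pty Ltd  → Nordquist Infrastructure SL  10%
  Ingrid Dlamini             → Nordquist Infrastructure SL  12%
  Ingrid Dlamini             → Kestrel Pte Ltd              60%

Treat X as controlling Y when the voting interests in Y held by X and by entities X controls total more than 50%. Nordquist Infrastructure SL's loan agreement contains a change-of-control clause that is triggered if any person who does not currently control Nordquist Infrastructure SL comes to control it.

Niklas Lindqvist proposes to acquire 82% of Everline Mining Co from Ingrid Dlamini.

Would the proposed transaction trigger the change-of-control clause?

Yes

The purchase adds only to Niklas's holdings (Ingrid's stake shrinks), so Niklas is the only person who could newly come to control Nordquist.
Niklas holds 93% of Auriga, so Niklas controls Auriga.
In Nordquist, Niklas's side holds only 10% + 29% = 39%, not > 50%.
So before the transaction, Niklas does not control Nordquist.
After the purchase, Niklas holds 82% of Everline directly, and Ingrid's stake falls to 18%.
Niklas holds 82% of Everline, so Niklas controls Everline.
Auriga and Niklas and Everline together hold 10% + 29% + 43% = 82% of Nordquist, so Niklas controls Nordquist.
Niklas did not control Nordquist before and does after, so the clause is triggered.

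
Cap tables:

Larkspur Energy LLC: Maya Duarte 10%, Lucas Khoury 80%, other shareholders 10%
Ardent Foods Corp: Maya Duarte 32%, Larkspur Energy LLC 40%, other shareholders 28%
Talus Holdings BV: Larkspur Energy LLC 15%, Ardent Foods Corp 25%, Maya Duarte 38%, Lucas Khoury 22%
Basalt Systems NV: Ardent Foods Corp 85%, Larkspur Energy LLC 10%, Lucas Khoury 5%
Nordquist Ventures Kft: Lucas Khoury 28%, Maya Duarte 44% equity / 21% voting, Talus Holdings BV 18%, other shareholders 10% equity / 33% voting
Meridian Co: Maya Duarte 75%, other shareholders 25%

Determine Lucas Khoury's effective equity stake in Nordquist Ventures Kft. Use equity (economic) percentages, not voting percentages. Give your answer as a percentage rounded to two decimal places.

Lucas reaches Nordquist along 4 paths.
Direct stake: 28% = 28%.
Via Larkspur → Talus: 80% × 15% × 18% = 2.16%.
Via Larkspur → Ardent → Talus: 80% × 40% × 25% × 18% = 1.44%.
Via Talus: 22% × 18% = 3.96%.
Total: 28% + 2.16% + 1.44% + 3.96% = 35.56%.

35.56%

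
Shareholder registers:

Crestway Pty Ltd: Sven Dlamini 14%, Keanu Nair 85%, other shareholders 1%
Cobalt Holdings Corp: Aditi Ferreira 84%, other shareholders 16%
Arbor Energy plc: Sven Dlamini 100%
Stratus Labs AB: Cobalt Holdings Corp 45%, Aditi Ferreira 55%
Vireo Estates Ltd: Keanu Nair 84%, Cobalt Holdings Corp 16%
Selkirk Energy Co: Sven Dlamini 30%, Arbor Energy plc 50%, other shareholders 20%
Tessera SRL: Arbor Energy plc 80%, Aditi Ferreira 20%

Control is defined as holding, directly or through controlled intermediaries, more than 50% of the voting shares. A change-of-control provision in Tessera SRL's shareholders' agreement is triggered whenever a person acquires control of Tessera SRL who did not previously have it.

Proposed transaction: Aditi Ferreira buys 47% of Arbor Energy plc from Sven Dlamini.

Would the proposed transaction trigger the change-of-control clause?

The purchase adds only to Aditi's holdings (Sven's stake shrinks), so Aditi is the only person who could newly come to control Tessera.
Aditi holds 84% of Cobalt, so Aditi controls Cobalt.
Cobalt and Aditi together hold 45% + 55% = 100% of Stratus, so Aditi controls Stratus.
In Tessera, Aditi's side holds only 20%, not > 50%.
So before the transaction, Aditi does not control Tessera.
After the purchase, Aditi holds 47% of Arbor directly, and Sven's stake falls to 53%.
Aditi's side now holds 47% of Arbor, not > 50%, so Aditi still does not control Arbor.
After the transaction, Aditi's side holds 20% of Tessera, not > 50%, so Aditi still does not control Tessera.
No new person acquires control, so the clause is not triggered.

No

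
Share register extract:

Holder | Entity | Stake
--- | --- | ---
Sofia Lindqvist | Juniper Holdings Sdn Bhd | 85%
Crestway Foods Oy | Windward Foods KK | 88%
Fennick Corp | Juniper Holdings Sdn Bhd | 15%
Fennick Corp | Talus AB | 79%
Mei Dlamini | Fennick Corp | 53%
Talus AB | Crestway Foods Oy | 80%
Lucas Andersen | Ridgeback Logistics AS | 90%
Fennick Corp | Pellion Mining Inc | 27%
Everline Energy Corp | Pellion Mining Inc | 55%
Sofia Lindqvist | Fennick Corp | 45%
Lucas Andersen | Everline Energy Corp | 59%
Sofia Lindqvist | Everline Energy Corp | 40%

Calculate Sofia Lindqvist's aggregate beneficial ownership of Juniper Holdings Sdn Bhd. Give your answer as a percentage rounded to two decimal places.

91.75%

Sofia reaches Juniper along 2 paths.
Direct stake: 85% = 85%.
Via Fennick: 45% × 15% = 6.75%.
Total: 85% + 6.75% = 91.75%.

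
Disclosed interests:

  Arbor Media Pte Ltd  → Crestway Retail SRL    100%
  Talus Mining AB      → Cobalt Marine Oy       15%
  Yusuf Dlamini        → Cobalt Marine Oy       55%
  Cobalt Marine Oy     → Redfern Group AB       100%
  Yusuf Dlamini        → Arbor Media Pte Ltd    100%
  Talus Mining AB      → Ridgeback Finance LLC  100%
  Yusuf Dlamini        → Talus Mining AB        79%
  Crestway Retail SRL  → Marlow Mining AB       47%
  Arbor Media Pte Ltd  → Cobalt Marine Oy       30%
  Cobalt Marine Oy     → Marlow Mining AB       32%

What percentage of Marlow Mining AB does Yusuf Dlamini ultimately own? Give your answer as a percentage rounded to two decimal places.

Yusuf reaches Marlow along 4 paths.
Via Cobalt: 55% × 32% = 17.6%.
Via Arbor → Cobalt: 100% × 30% × 32% = 9.6%.
Via Talus → Cobalt: 79% × 15% × 32% = 3.792%.
Via Arbor → Crestway: 100% × 100% × 47% = 47%.
Total: 17.6% + 9.6% + 3.792% + 47% = 77.992%.
Rounded: 77.99%.

77.99%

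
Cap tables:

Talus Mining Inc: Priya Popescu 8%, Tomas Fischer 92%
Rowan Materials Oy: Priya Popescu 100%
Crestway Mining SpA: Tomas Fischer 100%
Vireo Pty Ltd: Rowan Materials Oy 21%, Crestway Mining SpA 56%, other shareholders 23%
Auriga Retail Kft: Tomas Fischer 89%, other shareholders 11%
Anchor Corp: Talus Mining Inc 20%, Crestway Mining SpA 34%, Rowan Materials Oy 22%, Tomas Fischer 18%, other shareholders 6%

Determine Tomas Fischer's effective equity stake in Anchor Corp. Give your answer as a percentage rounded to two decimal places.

Tomas reaches Anchor along 3 paths.
Via Talus: 92% × 20% = 18.4%.
Via Crestway: 100% × 34% = 34%.
Direct stake: 18% = 18%.
Total: 18.4% + 34% + 18% = 70.4%.
Rounded: 70.40%.

70.40%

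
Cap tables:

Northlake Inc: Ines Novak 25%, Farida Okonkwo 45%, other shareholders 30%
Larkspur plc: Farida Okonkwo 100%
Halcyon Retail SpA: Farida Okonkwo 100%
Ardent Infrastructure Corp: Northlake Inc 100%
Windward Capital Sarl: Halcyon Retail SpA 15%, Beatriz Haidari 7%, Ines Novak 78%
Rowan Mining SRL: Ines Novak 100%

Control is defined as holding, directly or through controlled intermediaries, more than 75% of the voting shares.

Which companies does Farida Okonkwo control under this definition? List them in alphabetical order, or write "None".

Farida holds 100% of Larkspur, so Farida controls Larkspur.
Farida holds 100% of Halcyon, so Farida controls Halcyon.
No other company's threshold is met.

Halcyon Retail SpA, Larkspur plc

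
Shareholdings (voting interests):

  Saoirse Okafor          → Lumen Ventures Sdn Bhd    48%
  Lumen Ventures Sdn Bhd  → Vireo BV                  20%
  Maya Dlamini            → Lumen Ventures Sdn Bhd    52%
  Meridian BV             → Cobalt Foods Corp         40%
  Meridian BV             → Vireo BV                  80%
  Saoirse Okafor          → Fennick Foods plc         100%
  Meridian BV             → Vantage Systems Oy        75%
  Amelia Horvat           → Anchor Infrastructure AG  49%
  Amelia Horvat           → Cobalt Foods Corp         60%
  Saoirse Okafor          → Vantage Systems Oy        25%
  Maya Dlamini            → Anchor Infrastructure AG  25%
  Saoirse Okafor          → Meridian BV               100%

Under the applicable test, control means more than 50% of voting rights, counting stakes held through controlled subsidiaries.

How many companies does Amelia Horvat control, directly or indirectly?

Amelia holds 60% of Cobalt, so Amelia controls Cobalt.
No other company's threshold is met.
Amelia controls 1 company.

1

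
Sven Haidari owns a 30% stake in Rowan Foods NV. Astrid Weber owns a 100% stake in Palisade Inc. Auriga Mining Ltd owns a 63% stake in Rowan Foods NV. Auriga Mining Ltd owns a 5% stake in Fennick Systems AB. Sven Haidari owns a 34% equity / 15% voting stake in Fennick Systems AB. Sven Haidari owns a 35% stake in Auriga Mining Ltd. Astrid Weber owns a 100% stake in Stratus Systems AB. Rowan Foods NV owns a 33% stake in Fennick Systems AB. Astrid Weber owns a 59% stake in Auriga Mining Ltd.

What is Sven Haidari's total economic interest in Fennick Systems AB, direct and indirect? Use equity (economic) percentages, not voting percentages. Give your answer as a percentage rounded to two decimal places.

52.93%

Sven reaches Fennick along 4 paths.
Direct stake: 34% = 34%.
Via Auriga → Rowan: 35% × 63% × 33% = 7.2765%.
Via Rowan: 30% × 33% = 9.9%.
Via Auriga: 35% × 5% = 1.75%.
Total: 34% + 7.2765% + 9.9% + 1.75% = 52.9265%.
Rounded: 52.93%.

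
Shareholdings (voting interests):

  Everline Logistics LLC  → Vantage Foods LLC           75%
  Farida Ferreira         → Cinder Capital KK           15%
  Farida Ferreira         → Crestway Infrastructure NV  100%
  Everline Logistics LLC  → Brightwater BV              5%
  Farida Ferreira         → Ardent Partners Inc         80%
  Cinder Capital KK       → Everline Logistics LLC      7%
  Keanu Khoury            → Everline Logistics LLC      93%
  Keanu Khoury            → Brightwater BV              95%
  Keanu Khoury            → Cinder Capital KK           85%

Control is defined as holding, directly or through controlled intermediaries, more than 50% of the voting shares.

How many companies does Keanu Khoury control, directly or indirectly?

4

Keanu holds 85% of Cinder, so Keanu controls Cinder.
Keanu and Cinder together hold 93% + 7% = 100% of Everline, so Keanu controls Everline.
Everline holds 75% of Vantage, so Keanu controls Vantage.
Keanu and Everline together hold 95% + 5% = 100% of Brightwater, so Keanu controls Brightwater.
No other company's threshold is met.
Keanu controls 4 companies.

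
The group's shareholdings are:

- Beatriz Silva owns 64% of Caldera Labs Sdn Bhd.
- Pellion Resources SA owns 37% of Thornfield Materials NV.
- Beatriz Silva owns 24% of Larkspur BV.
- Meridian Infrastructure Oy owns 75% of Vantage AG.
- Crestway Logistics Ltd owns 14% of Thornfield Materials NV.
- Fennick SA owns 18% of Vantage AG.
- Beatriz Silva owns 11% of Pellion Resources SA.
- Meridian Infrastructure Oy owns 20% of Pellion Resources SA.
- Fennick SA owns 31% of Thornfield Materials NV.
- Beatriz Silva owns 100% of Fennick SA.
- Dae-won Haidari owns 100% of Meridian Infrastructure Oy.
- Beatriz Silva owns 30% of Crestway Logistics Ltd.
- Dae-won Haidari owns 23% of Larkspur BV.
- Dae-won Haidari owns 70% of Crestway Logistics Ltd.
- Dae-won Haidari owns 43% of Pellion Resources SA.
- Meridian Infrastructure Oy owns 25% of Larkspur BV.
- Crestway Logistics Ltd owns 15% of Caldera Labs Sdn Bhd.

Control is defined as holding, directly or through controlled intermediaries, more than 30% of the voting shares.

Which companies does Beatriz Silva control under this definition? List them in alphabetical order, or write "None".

Caldera Labs Sdn Bhd, Fennick SA, Thornfield Materials NV

Beatriz holds 100% of Fennick, so Beatriz controls Fennick.
Beatriz holds 64% of Caldera, so Beatriz controls Caldera.
Fennick holds 31% of Thornfield, so Beatriz controls Thornfield.
No other company's threshold is met.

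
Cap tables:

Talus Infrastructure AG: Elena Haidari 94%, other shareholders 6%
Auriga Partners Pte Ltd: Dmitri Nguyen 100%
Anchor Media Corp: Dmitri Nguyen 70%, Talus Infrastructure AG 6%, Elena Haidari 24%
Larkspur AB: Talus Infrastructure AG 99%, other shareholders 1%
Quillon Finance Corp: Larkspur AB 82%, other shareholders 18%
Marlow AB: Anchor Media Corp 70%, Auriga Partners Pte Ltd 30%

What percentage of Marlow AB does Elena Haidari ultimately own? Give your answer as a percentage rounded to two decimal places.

20.75%

Elena reaches Marlow along 2 paths.
Via Talus → Anchor: 94% × 6% × 70% = 3.948%.
Via Anchor: 24% × 70% = 16.8%.
Total: 3.948% + 16.8% = 20.748%.
Rounded: 20.75%.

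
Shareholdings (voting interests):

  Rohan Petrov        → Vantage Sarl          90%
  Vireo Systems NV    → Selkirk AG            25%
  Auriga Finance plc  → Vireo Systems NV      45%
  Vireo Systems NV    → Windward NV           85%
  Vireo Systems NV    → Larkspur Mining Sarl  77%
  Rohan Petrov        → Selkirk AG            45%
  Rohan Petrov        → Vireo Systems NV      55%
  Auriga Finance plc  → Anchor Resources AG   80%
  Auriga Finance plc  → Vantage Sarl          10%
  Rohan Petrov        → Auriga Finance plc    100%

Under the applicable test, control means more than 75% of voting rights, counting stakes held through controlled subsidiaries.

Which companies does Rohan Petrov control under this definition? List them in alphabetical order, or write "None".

Anchor Resources AG, Auriga Finance plc, Larkspur Mining Sarl, Vantage Sarl, Vireo Systems NV, Windward NV

Rohan holds 100% of Auriga, so Rohan controls Auriga.
Rohan and Auriga together hold 55% + 45% = 100% of Vireo, so Rohan controls Vireo.
Rohan and Auriga together hold 90% + 10% = 100% of Vantage, so Rohan controls Vantage.
Vireo holds 77% of Larkspur, so Rohan controls Larkspur.
Auriga holds 80% of Anchor, so Rohan controls Anchor.
Vireo holds 85% of Windward, so Rohan controls Windward.
No other company's threshold is met.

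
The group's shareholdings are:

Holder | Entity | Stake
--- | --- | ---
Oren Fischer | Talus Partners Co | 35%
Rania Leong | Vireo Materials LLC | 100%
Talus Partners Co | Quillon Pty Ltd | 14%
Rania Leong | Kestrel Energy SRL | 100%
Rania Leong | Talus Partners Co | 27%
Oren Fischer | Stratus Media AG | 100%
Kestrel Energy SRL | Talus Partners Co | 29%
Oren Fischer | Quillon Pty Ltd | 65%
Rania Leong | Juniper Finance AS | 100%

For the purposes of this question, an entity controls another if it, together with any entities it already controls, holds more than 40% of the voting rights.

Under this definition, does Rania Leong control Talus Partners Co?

Rania holds 100% of Kestrel, so Rania controls Kestrel.
Rania and Kestrel together hold 27% + 29% = 56% of Talus, so Rania controls Talus.

Yes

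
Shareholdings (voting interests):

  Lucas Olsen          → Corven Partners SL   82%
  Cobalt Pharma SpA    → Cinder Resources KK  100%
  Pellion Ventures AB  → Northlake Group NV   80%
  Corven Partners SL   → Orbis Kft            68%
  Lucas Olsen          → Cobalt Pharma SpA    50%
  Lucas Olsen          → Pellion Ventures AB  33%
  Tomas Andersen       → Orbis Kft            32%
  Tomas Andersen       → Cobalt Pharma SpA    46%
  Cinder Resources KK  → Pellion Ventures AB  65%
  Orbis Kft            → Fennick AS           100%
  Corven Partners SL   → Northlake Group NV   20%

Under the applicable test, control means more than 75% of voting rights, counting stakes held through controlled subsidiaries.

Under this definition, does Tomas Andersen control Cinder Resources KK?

No

Tomas's largest direct stake is 46% in Cobalt, which does not meet the threshold, so Tomas controls no company.
Neither Tomas nor any entity Tomas controls holds any voting interest in Cinder.
So Tomas does not control Cinder.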